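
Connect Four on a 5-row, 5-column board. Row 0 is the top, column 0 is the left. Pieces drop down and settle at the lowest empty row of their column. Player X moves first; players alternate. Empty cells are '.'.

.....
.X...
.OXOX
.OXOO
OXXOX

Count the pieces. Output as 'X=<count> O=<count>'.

X=7 O=7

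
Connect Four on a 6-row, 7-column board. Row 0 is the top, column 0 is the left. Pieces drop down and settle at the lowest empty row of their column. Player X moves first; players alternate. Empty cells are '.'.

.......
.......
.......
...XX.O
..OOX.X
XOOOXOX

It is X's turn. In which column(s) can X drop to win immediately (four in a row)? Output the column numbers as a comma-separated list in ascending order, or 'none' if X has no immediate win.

Answer: 4

Derivation:
col 0: drop X → no win
col 1: drop X → no win
col 2: drop X → no win
col 3: drop X → no win
col 4: drop X → WIN!
col 5: drop X → no win
col 6: drop X → no win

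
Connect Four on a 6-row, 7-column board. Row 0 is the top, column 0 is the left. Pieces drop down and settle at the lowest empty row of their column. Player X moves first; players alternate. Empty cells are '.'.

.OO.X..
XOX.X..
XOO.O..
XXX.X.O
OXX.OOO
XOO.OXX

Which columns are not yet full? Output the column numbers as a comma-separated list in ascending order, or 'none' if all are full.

Answer: 0,3,5,6

Derivation:
col 0: top cell = '.' → open
col 1: top cell = 'O' → FULL
col 2: top cell = 'O' → FULL
col 3: top cell = '.' → open
col 4: top cell = 'X' → FULL
col 5: top cell = '.' → open
col 6: top cell = '.' → open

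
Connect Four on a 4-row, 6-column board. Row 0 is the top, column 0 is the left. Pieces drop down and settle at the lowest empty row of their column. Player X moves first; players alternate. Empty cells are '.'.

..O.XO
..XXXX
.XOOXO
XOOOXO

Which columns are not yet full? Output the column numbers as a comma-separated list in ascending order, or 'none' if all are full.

col 0: top cell = '.' → open
col 1: top cell = '.' → open
col 2: top cell = 'O' → FULL
col 3: top cell = '.' → open
col 4: top cell = 'X' → FULL
col 5: top cell = 'O' → FULL

Answer: 0,1,3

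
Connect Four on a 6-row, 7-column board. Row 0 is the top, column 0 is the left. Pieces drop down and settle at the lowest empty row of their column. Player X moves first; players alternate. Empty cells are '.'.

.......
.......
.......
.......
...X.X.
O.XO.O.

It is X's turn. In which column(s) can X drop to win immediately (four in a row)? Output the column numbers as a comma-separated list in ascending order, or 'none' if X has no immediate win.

Answer: none

Derivation:
col 0: drop X → no win
col 1: drop X → no win
col 2: drop X → no win
col 3: drop X → no win
col 4: drop X → no win
col 5: drop X → no win
col 6: drop X → no win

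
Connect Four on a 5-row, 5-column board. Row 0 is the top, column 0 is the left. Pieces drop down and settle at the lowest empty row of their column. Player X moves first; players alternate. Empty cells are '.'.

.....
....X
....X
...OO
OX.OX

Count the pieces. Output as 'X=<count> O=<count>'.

X=4 O=4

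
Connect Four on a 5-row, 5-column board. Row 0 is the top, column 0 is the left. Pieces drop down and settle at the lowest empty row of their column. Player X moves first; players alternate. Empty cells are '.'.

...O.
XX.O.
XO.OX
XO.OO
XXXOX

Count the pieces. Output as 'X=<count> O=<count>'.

X=9 O=8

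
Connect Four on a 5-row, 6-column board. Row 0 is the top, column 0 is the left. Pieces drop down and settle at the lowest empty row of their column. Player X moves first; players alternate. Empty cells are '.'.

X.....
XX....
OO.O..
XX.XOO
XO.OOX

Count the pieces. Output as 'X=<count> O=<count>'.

X=8 O=8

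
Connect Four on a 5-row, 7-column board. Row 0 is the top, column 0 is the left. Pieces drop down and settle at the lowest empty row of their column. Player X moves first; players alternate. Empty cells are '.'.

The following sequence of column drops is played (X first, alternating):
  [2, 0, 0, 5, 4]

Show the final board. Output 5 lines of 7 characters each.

Answer: .......
.......
.......
X......
O.X.XO.

Derivation:
Move 1: X drops in col 2, lands at row 4
Move 2: O drops in col 0, lands at row 4
Move 3: X drops in col 0, lands at row 3
Move 4: O drops in col 5, lands at row 4
Move 5: X drops in col 4, lands at row 4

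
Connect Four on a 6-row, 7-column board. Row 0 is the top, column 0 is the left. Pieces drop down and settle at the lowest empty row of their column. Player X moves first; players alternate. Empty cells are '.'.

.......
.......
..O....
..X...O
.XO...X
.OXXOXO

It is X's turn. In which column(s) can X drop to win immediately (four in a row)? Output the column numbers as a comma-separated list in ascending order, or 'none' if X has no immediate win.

col 0: drop X → no win
col 1: drop X → no win
col 2: drop X → no win
col 3: drop X → no win
col 4: drop X → no win
col 5: drop X → no win
col 6: drop X → no win

Answer: none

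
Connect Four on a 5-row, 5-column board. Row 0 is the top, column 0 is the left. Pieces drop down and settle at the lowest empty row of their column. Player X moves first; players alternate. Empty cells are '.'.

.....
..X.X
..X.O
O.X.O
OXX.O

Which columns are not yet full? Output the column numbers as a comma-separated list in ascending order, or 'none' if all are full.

Answer: 0,1,2,3,4

Derivation:
col 0: top cell = '.' → open
col 1: top cell = '.' → open
col 2: top cell = '.' → open
col 3: top cell = '.' → open
col 4: top cell = '.' → open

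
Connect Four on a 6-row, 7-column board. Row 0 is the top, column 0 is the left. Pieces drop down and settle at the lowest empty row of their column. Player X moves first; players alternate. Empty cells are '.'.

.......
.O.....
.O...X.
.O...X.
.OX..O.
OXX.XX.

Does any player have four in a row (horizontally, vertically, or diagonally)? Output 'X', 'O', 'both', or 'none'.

O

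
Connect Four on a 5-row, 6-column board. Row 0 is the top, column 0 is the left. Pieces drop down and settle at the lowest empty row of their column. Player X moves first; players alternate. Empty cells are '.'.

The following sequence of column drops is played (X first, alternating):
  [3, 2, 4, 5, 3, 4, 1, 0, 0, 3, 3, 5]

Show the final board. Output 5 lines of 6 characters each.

Move 1: X drops in col 3, lands at row 4
Move 2: O drops in col 2, lands at row 4
Move 3: X drops in col 4, lands at row 4
Move 4: O drops in col 5, lands at row 4
Move 5: X drops in col 3, lands at row 3
Move 6: O drops in col 4, lands at row 3
Move 7: X drops in col 1, lands at row 4
Move 8: O drops in col 0, lands at row 4
Move 9: X drops in col 0, lands at row 3
Move 10: O drops in col 3, lands at row 2
Move 11: X drops in col 3, lands at row 1
Move 12: O drops in col 5, lands at row 3

Answer: ......
...X..
...O..
X..XOO
OXOXXO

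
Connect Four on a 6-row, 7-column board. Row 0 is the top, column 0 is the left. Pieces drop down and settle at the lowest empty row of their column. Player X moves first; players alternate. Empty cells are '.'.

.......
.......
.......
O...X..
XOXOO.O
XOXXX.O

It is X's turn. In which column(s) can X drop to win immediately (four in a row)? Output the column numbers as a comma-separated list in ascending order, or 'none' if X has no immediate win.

Answer: 5

Derivation:
col 0: drop X → no win
col 1: drop X → no win
col 2: drop X → no win
col 3: drop X → no win
col 4: drop X → no win
col 5: drop X → WIN!
col 6: drop X → no win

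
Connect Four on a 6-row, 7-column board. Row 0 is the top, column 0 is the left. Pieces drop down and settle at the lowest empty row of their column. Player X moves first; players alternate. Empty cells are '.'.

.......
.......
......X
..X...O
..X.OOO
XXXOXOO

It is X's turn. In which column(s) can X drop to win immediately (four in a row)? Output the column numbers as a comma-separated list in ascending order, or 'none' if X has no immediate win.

Answer: 2

Derivation:
col 0: drop X → no win
col 1: drop X → no win
col 2: drop X → WIN!
col 3: drop X → no win
col 4: drop X → no win
col 5: drop X → no win
col 6: drop X → no win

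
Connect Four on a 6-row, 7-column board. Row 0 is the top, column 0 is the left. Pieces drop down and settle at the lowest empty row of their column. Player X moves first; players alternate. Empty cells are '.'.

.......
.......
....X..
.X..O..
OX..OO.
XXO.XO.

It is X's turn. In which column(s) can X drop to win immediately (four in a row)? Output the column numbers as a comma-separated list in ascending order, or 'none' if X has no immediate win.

Answer: 1

Derivation:
col 0: drop X → no win
col 1: drop X → WIN!
col 2: drop X → no win
col 3: drop X → no win
col 4: drop X → no win
col 5: drop X → no win
col 6: drop X → no win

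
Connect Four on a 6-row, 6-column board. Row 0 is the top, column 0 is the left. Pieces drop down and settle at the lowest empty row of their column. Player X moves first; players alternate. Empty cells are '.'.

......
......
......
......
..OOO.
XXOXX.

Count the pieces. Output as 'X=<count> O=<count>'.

X=4 O=4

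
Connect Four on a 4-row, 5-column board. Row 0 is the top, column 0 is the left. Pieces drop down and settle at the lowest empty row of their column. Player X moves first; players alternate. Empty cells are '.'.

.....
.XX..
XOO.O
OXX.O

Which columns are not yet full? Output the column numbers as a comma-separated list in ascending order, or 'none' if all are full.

Answer: 0,1,2,3,4

Derivation:
col 0: top cell = '.' → open
col 1: top cell = '.' → open
col 2: top cell = '.' → open
col 3: top cell = '.' → open
col 4: top cell = '.' → open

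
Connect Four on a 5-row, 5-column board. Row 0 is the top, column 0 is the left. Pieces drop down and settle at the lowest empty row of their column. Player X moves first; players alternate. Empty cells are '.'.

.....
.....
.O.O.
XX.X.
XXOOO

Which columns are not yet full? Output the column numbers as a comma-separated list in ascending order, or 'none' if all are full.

col 0: top cell = '.' → open
col 1: top cell = '.' → open
col 2: top cell = '.' → open
col 3: top cell = '.' → open
col 4: top cell = '.' → open

Answer: 0,1,2,3,4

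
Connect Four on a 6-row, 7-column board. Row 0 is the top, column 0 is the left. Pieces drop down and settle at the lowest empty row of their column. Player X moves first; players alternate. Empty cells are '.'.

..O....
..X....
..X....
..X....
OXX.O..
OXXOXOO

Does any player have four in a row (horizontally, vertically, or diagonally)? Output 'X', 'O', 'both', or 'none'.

X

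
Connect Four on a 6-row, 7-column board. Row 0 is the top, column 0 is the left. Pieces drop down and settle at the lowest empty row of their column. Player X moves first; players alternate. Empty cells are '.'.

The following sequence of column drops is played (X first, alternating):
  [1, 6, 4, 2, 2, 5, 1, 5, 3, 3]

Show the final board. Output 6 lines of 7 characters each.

Move 1: X drops in col 1, lands at row 5
Move 2: O drops in col 6, lands at row 5
Move 3: X drops in col 4, lands at row 5
Move 4: O drops in col 2, lands at row 5
Move 5: X drops in col 2, lands at row 4
Move 6: O drops in col 5, lands at row 5
Move 7: X drops in col 1, lands at row 4
Move 8: O drops in col 5, lands at row 4
Move 9: X drops in col 3, lands at row 5
Move 10: O drops in col 3, lands at row 4

Answer: .......
.......
.......
.......
.XXO.O.
.XOXXOO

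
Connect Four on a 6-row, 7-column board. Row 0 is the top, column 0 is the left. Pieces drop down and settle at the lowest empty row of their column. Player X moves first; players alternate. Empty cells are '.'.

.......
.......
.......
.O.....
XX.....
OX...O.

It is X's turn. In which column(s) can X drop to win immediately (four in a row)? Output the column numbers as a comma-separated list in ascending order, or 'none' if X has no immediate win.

Answer: none

Derivation:
col 0: drop X → no win
col 1: drop X → no win
col 2: drop X → no win
col 3: drop X → no win
col 4: drop X → no win
col 5: drop X → no win
col 6: drop X → no win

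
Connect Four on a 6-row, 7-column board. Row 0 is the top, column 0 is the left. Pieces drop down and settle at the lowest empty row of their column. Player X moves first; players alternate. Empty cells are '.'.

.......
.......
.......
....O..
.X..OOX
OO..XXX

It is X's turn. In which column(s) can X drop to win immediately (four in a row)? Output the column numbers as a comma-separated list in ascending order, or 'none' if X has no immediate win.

Answer: 3

Derivation:
col 0: drop X → no win
col 1: drop X → no win
col 2: drop X → no win
col 3: drop X → WIN!
col 4: drop X → no win
col 5: drop X → no win
col 6: drop X → no win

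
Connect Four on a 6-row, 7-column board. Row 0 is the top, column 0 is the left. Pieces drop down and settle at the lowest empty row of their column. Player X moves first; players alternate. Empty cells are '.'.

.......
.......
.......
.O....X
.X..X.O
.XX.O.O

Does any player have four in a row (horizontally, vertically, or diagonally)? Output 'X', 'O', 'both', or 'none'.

none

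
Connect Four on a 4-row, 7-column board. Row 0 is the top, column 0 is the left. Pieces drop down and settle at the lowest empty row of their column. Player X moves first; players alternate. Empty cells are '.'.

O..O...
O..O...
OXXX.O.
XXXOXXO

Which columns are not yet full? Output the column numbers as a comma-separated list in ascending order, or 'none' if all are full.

Answer: 1,2,4,5,6

Derivation:
col 0: top cell = 'O' → FULL
col 1: top cell = '.' → open
col 2: top cell = '.' → open
col 3: top cell = 'O' → FULL
col 4: top cell = '.' → open
col 5: top cell = '.' → open
col 6: top cell = '.' → open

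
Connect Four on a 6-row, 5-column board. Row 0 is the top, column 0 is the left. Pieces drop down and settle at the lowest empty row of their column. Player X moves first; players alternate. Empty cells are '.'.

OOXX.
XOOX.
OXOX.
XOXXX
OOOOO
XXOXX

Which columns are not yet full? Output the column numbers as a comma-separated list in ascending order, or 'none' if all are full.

Answer: 4

Derivation:
col 0: top cell = 'O' → FULL
col 1: top cell = 'O' → FULL
col 2: top cell = 'X' → FULL
col 3: top cell = 'X' → FULL
col 4: top cell = '.' → open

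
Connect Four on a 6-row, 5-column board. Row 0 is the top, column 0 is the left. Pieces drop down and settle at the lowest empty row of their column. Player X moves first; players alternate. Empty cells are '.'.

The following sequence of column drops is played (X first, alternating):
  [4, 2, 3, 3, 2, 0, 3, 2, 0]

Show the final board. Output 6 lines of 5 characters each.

Answer: .....
.....
.....
..OX.
X.XO.
O.OXX

Derivation:
Move 1: X drops in col 4, lands at row 5
Move 2: O drops in col 2, lands at row 5
Move 3: X drops in col 3, lands at row 5
Move 4: O drops in col 3, lands at row 4
Move 5: X drops in col 2, lands at row 4
Move 6: O drops in col 0, lands at row 5
Move 7: X drops in col 3, lands at row 3
Move 8: O drops in col 2, lands at row 3
Move 9: X drops in col 0, lands at row 4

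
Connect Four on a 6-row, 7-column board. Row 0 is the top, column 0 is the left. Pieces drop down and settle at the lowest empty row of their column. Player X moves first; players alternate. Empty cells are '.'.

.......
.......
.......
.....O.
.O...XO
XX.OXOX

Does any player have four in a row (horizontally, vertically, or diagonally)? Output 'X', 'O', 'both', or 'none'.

none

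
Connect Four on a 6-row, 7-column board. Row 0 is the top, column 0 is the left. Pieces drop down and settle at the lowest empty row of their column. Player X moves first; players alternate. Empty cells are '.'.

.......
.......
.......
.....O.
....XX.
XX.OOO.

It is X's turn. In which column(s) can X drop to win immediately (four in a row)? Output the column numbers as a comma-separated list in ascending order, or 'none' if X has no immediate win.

Answer: none

Derivation:
col 0: drop X → no win
col 1: drop X → no win
col 2: drop X → no win
col 3: drop X → no win
col 4: drop X → no win
col 5: drop X → no win
col 6: drop X → no win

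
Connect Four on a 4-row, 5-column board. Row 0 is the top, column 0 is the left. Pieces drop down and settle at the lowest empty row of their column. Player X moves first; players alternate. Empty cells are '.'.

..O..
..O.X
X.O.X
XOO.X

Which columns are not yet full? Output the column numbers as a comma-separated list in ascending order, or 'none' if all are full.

col 0: top cell = '.' → open
col 1: top cell = '.' → open
col 2: top cell = 'O' → FULL
col 3: top cell = '.' → open
col 4: top cell = '.' → open

Answer: 0,1,3,4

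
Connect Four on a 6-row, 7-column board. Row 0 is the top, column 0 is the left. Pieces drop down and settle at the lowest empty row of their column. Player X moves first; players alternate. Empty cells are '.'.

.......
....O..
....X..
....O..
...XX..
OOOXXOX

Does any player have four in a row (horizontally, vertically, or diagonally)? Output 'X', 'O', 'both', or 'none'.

none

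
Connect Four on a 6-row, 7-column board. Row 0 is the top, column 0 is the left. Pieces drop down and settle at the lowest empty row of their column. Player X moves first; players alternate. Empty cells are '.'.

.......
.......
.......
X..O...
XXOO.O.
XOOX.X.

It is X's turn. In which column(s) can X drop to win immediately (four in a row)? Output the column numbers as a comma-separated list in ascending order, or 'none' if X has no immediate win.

Answer: 0

Derivation:
col 0: drop X → WIN!
col 1: drop X → no win
col 2: drop X → no win
col 3: drop X → no win
col 4: drop X → no win
col 5: drop X → no win
col 6: drop X → no win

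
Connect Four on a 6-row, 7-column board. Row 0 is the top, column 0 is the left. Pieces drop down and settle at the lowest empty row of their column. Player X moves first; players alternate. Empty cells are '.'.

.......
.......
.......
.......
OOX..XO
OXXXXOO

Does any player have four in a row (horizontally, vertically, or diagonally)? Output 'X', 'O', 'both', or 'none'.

X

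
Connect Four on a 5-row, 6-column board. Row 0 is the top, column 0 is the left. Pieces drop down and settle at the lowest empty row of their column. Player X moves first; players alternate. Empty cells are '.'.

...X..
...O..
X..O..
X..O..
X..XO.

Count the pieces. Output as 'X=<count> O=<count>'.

X=5 O=4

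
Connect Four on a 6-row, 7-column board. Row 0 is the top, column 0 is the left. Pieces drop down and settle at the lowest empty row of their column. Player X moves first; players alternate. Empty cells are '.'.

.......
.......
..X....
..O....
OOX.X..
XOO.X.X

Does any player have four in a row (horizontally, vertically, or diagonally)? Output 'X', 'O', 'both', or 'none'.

none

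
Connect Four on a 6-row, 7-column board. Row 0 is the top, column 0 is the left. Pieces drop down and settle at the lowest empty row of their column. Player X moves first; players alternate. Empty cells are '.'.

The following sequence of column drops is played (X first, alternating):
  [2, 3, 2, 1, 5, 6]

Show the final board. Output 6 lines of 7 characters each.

Move 1: X drops in col 2, lands at row 5
Move 2: O drops in col 3, lands at row 5
Move 3: X drops in col 2, lands at row 4
Move 4: O drops in col 1, lands at row 5
Move 5: X drops in col 5, lands at row 5
Move 6: O drops in col 6, lands at row 5

Answer: .......
.......
.......
.......
..X....
.OXO.XO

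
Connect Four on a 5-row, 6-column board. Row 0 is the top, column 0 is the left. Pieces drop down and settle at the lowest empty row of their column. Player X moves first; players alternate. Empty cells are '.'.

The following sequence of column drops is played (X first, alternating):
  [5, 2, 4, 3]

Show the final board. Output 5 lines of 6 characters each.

Move 1: X drops in col 5, lands at row 4
Move 2: O drops in col 2, lands at row 4
Move 3: X drops in col 4, lands at row 4
Move 4: O drops in col 3, lands at row 4

Answer: ......
......
......
......
..OOXX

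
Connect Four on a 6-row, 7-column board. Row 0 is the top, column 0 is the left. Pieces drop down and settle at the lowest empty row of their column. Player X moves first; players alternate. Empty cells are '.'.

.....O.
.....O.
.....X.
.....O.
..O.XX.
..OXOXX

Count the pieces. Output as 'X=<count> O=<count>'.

X=6 O=6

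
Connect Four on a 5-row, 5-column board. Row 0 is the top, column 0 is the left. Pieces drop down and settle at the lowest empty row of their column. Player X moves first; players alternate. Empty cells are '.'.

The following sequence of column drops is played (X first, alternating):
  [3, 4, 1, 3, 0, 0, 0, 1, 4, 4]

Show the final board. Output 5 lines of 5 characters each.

Answer: .....
.....
X...O
OO.OX
XX.XO

Derivation:
Move 1: X drops in col 3, lands at row 4
Move 2: O drops in col 4, lands at row 4
Move 3: X drops in col 1, lands at row 4
Move 4: O drops in col 3, lands at row 3
Move 5: X drops in col 0, lands at row 4
Move 6: O drops in col 0, lands at row 3
Move 7: X drops in col 0, lands at row 2
Move 8: O drops in col 1, lands at row 3
Move 9: X drops in col 4, lands at row 3
Move 10: O drops in col 4, lands at row 2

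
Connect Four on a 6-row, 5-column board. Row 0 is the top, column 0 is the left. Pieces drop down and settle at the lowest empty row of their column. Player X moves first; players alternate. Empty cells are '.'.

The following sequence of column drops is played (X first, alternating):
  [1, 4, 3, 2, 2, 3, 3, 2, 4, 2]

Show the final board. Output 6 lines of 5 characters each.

Move 1: X drops in col 1, lands at row 5
Move 2: O drops in col 4, lands at row 5
Move 3: X drops in col 3, lands at row 5
Move 4: O drops in col 2, lands at row 5
Move 5: X drops in col 2, lands at row 4
Move 6: O drops in col 3, lands at row 4
Move 7: X drops in col 3, lands at row 3
Move 8: O drops in col 2, lands at row 3
Move 9: X drops in col 4, lands at row 4
Move 10: O drops in col 2, lands at row 2

Answer: .....
.....
..O..
..OX.
..XOX
.XOXO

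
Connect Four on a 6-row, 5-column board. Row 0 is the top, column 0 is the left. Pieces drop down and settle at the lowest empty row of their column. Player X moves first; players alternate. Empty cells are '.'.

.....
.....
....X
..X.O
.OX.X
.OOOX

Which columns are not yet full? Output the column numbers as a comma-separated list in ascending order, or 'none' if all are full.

Answer: 0,1,2,3,4

Derivation:
col 0: top cell = '.' → open
col 1: top cell = '.' → open
col 2: top cell = '.' → open
col 3: top cell = '.' → open
col 4: top cell = '.' → open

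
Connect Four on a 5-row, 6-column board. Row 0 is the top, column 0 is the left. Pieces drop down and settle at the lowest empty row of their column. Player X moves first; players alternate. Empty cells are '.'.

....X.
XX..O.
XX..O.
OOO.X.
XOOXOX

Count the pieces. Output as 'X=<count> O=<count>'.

X=9 O=8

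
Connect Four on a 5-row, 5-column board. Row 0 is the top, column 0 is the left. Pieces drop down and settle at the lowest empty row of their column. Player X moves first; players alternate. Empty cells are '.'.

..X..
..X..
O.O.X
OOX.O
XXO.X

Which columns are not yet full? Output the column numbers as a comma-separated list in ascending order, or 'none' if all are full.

Answer: 0,1,3,4

Derivation:
col 0: top cell = '.' → open
col 1: top cell = '.' → open
col 2: top cell = 'X' → FULL
col 3: top cell = '.' → open
col 4: top cell = '.' → open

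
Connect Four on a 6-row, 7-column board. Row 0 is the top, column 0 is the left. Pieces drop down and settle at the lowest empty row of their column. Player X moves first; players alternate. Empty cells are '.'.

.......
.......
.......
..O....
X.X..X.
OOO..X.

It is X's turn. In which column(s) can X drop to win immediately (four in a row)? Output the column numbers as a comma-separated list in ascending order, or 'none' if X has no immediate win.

Answer: none

Derivation:
col 0: drop X → no win
col 1: drop X → no win
col 2: drop X → no win
col 3: drop X → no win
col 4: drop X → no win
col 5: drop X → no win
col 6: drop X → no win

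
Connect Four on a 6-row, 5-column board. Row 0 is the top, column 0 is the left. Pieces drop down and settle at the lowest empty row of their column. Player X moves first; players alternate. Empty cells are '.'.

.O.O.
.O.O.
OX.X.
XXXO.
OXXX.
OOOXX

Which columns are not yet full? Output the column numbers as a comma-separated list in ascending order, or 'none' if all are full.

col 0: top cell = '.' → open
col 1: top cell = 'O' → FULL
col 2: top cell = '.' → open
col 3: top cell = 'O' → FULL
col 4: top cell = '.' → open

Answer: 0,2,4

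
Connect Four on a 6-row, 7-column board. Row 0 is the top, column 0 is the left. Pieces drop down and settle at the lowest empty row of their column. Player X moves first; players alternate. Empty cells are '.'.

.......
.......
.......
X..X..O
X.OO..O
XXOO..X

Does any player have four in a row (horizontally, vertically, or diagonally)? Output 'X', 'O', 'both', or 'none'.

none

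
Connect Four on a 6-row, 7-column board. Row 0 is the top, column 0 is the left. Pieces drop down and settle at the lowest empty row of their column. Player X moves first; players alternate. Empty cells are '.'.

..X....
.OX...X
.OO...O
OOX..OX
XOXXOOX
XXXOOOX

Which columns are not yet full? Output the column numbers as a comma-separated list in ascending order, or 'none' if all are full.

col 0: top cell = '.' → open
col 1: top cell = '.' → open
col 2: top cell = 'X' → FULL
col 3: top cell = '.' → open
col 4: top cell = '.' → open
col 5: top cell = '.' → open
col 6: top cell = '.' → open

Answer: 0,1,3,4,5,6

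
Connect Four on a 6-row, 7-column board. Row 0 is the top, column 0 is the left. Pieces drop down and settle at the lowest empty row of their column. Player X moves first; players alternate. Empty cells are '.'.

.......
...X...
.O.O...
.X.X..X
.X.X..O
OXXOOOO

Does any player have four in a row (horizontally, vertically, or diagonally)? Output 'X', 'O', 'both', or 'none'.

O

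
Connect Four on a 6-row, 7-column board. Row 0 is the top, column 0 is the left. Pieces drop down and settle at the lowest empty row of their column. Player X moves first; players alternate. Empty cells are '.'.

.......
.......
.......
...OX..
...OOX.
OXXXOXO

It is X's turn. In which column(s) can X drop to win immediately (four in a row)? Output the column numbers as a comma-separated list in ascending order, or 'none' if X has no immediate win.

Answer: none

Derivation:
col 0: drop X → no win
col 1: drop X → no win
col 2: drop X → no win
col 3: drop X → no win
col 4: drop X → no win
col 5: drop X → no win
col 6: drop X → no win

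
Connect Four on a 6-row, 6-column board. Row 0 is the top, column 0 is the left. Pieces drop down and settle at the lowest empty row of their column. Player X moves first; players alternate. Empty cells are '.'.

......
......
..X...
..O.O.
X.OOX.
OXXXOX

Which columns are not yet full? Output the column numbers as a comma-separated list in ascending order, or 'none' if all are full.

Answer: 0,1,2,3,4,5

Derivation:
col 0: top cell = '.' → open
col 1: top cell = '.' → open
col 2: top cell = '.' → open
col 3: top cell = '.' → open
col 4: top cell = '.' → open
col 5: top cell = '.' → open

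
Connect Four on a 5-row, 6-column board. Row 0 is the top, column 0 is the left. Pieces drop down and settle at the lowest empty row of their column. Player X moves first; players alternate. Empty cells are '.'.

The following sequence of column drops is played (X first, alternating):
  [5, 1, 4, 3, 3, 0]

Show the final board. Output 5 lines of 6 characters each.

Move 1: X drops in col 5, lands at row 4
Move 2: O drops in col 1, lands at row 4
Move 3: X drops in col 4, lands at row 4
Move 4: O drops in col 3, lands at row 4
Move 5: X drops in col 3, lands at row 3
Move 6: O drops in col 0, lands at row 4

Answer: ......
......
......
...X..
OO.OXX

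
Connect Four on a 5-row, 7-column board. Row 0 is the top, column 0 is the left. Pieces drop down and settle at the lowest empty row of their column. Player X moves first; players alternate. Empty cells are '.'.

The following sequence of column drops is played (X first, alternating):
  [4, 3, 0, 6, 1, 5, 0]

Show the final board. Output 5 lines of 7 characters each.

Move 1: X drops in col 4, lands at row 4
Move 2: O drops in col 3, lands at row 4
Move 3: X drops in col 0, lands at row 4
Move 4: O drops in col 6, lands at row 4
Move 5: X drops in col 1, lands at row 4
Move 6: O drops in col 5, lands at row 4
Move 7: X drops in col 0, lands at row 3

Answer: .......
.......
.......
X......
XX.OXOO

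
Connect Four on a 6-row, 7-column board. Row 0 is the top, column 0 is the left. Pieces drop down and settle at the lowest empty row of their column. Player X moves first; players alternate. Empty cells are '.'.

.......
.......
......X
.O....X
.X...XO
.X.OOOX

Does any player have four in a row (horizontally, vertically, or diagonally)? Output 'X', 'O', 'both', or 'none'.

none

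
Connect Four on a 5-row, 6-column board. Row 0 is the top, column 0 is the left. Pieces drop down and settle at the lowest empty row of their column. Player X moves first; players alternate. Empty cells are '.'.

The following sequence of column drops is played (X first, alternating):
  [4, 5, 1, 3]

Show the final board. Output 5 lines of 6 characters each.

Answer: ......
......
......
......
.X.OXO

Derivation:
Move 1: X drops in col 4, lands at row 4
Move 2: O drops in col 5, lands at row 4
Move 3: X drops in col 1, lands at row 4
Move 4: O drops in col 3, lands at row 4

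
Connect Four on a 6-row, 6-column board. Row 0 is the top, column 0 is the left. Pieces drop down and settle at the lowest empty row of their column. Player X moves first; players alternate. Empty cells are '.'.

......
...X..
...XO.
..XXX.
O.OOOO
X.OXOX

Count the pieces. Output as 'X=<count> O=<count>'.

X=8 O=8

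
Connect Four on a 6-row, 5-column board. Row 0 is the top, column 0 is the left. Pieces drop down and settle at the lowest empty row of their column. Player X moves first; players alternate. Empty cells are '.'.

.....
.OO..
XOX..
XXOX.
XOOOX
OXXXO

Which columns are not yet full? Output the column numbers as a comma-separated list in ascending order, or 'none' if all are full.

Answer: 0,1,2,3,4

Derivation:
col 0: top cell = '.' → open
col 1: top cell = '.' → open
col 2: top cell = '.' → open
col 3: top cell = '.' → open
col 4: top cell = '.' → open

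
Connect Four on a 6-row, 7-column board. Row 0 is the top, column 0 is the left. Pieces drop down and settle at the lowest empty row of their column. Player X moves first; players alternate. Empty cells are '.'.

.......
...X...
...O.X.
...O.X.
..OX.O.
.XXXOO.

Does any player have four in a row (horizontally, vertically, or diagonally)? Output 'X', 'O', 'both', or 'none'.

none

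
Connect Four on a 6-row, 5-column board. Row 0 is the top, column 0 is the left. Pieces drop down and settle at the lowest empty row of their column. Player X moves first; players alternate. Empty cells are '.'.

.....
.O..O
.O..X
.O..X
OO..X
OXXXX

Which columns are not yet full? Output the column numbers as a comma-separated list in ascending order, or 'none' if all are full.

Answer: 0,1,2,3,4

Derivation:
col 0: top cell = '.' → open
col 1: top cell = '.' → open
col 2: top cell = '.' → open
col 3: top cell = '.' → open
col 4: top cell = '.' → open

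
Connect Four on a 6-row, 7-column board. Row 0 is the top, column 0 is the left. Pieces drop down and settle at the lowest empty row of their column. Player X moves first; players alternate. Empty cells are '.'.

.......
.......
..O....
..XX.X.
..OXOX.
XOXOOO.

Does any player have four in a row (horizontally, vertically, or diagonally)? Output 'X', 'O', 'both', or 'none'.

none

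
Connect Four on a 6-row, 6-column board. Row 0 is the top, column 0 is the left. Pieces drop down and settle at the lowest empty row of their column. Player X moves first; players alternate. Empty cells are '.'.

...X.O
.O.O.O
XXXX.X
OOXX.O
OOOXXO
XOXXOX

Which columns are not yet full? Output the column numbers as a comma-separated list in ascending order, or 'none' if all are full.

col 0: top cell = '.' → open
col 1: top cell = '.' → open
col 2: top cell = '.' → open
col 3: top cell = 'X' → FULL
col 4: top cell = '.' → open
col 5: top cell = 'O' → FULL

Answer: 0,1,2,4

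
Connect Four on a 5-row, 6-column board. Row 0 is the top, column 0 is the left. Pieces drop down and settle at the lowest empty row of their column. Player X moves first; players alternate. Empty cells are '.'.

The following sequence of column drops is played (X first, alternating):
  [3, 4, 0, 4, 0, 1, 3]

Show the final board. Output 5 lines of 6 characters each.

Move 1: X drops in col 3, lands at row 4
Move 2: O drops in col 4, lands at row 4
Move 3: X drops in col 0, lands at row 4
Move 4: O drops in col 4, lands at row 3
Move 5: X drops in col 0, lands at row 3
Move 6: O drops in col 1, lands at row 4
Move 7: X drops in col 3, lands at row 3

Answer: ......
......
......
X..XO.
XO.XO.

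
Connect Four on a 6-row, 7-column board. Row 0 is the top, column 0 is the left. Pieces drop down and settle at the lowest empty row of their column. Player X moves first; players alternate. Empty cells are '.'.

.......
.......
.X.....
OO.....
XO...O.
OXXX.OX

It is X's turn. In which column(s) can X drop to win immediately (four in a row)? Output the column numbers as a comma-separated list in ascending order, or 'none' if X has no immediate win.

Answer: 4

Derivation:
col 0: drop X → no win
col 1: drop X → no win
col 2: drop X → no win
col 3: drop X → no win
col 4: drop X → WIN!
col 5: drop X → no win
col 6: drop X → no win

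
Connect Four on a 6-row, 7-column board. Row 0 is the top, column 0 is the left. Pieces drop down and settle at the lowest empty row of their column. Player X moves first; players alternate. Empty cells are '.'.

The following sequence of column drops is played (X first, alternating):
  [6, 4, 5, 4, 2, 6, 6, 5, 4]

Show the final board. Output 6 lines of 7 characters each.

Move 1: X drops in col 6, lands at row 5
Move 2: O drops in col 4, lands at row 5
Move 3: X drops in col 5, lands at row 5
Move 4: O drops in col 4, lands at row 4
Move 5: X drops in col 2, lands at row 5
Move 6: O drops in col 6, lands at row 4
Move 7: X drops in col 6, lands at row 3
Move 8: O drops in col 5, lands at row 4
Move 9: X drops in col 4, lands at row 3

Answer: .......
.......
.......
....X.X
....OOO
..X.OXX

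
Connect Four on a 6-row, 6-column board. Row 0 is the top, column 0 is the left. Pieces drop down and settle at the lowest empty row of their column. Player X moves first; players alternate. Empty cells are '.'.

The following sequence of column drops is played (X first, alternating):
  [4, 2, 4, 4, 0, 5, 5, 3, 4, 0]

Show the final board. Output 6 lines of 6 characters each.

Answer: ......
......
....X.
....O.
O...XX
X.OOXO

Derivation:
Move 1: X drops in col 4, lands at row 5
Move 2: O drops in col 2, lands at row 5
Move 3: X drops in col 4, lands at row 4
Move 4: O drops in col 4, lands at row 3
Move 5: X drops in col 0, lands at row 5
Move 6: O drops in col 5, lands at row 5
Move 7: X drops in col 5, lands at row 4
Move 8: O drops in col 3, lands at row 5
Move 9: X drops in col 4, lands at row 2
Move 10: O drops in col 0, lands at row 4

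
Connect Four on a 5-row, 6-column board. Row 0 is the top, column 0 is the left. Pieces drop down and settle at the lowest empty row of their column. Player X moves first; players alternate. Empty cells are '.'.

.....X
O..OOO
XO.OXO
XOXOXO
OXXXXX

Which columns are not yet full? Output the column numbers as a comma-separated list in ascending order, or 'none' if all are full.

Answer: 0,1,2,3,4

Derivation:
col 0: top cell = '.' → open
col 1: top cell = '.' → open
col 2: top cell = '.' → open
col 3: top cell = '.' → open
col 4: top cell = '.' → open
col 5: top cell = 'X' → FULL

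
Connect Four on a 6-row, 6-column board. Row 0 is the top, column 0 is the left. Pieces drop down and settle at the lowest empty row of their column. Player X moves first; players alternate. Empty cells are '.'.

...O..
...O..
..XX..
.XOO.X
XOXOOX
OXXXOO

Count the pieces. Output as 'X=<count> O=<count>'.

X=10 O=10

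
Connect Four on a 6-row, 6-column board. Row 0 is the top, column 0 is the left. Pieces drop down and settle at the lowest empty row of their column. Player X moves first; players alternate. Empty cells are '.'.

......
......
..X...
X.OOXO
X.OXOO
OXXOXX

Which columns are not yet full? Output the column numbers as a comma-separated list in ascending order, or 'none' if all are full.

Answer: 0,1,2,3,4,5

Derivation:
col 0: top cell = '.' → open
col 1: top cell = '.' → open
col 2: top cell = '.' → open
col 3: top cell = '.' → open
col 4: top cell = '.' → open
col 5: top cell = '.' → open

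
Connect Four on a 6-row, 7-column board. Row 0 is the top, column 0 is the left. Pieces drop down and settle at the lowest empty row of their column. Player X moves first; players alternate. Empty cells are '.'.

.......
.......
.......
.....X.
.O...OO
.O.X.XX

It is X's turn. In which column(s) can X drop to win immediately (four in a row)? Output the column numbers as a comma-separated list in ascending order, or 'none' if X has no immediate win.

Answer: 4

Derivation:
col 0: drop X → no win
col 1: drop X → no win
col 2: drop X → no win
col 3: drop X → no win
col 4: drop X → WIN!
col 5: drop X → no win
col 6: drop X → no win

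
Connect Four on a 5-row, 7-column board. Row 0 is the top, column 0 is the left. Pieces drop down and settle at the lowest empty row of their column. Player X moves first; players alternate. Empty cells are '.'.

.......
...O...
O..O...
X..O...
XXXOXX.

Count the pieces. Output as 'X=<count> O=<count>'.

X=6 O=5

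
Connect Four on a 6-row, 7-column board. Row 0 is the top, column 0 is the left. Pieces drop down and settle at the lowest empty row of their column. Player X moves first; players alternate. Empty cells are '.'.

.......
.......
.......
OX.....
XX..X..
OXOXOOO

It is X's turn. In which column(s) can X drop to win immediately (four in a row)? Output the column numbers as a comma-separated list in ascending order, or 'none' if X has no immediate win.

Answer: 1

Derivation:
col 0: drop X → no win
col 1: drop X → WIN!
col 2: drop X → no win
col 3: drop X → no win
col 4: drop X → no win
col 5: drop X → no win
col 6: drop X → no win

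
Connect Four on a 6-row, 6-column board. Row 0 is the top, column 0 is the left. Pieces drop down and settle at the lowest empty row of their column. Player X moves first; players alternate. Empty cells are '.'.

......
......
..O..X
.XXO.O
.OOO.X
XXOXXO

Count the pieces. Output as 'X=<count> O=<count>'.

X=8 O=8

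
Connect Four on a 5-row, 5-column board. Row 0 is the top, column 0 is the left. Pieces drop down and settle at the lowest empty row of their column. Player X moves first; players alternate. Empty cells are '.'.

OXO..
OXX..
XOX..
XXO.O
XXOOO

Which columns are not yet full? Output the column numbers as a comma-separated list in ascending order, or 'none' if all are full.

col 0: top cell = 'O' → FULL
col 1: top cell = 'X' → FULL
col 2: top cell = 'O' → FULL
col 3: top cell = '.' → open
col 4: top cell = '.' → open

Answer: 3,4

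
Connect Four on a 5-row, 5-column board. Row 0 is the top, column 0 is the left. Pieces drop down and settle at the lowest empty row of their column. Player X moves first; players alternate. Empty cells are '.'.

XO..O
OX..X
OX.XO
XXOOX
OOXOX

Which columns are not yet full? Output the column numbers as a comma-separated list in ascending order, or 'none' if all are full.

Answer: 2,3

Derivation:
col 0: top cell = 'X' → FULL
col 1: top cell = 'O' → FULL
col 2: top cell = '.' → open
col 3: top cell = '.' → open
col 4: top cell = 'O' → FULL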